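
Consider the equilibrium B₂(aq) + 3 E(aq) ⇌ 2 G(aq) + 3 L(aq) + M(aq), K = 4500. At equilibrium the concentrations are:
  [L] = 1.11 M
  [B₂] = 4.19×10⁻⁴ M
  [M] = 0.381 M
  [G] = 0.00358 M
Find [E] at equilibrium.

[E] = 0.0152 M

At equilibrium, K = [G]²·[L]³·[M] / ([B₂]·[E]³) = 4500.
(0.00358)²·(1.11)³·(0.381) / ((4.19×10⁻⁴)·([E])³) = 4500
[E]³ = 3.54×10⁻⁶ ⇒ [E] = 0.0152 M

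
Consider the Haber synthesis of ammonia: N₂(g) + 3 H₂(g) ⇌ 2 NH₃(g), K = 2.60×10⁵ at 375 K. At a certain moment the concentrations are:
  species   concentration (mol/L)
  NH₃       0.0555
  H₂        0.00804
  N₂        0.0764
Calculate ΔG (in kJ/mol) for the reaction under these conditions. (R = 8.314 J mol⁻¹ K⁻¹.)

ΔG = -3.77 kJ/mol

Q = [NH₃]² / ([N₂]·[H₂]³) = (0.0555)² / ((0.0764)·(0.00804)³) = 77600
ΔG = RT ln(Q/K) = (8.314 J mol⁻¹ K⁻¹)(375 K) × ln(77600/2.60×10⁵)
   = (3.118 kJ/mol)(-1.209) = -3.77 kJ/mol
ΔG < 0, so the forward reaction is spontaneous (proceeds forward).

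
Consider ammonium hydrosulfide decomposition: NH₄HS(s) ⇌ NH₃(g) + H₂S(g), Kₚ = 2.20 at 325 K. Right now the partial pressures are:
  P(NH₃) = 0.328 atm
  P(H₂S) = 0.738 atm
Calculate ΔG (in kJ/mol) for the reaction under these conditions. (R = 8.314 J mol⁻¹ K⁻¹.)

(NH₄HS is a pure solid — omitted from Qₚ.)
Qₚ = P(NH₃)·P(H₂S) = (0.328)·(0.738) = 0.242
ΔG = RT ln(Qₚ/Kₚ) = (8.314 J mol⁻¹ K⁻¹)(325 K) × ln(0.242/2.20)
   = (2.702 kJ/mol)(-2.207) = -5.96 kJ/mol
ΔG < 0, so the forward reaction is spontaneous (proceeds forward).

ΔG = -5.96 kJ/mol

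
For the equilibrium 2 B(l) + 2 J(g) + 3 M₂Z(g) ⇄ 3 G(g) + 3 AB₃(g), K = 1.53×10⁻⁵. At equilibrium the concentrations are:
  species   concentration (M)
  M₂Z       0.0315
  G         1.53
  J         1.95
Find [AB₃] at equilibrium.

[AB₃] = 7.98×10⁻⁴ M

(B is a pure liquid — omitted from K.)
At equilibrium, K = [G]³·[AB₃]³ / ([J]²·[M₂Z]³) = 1.53×10⁻⁵.
(1.53)³·([AB₃])³ / ((1.95)²·(0.0315)³) = 1.53×10⁻⁵
[AB₃]³ = 5.08×10⁻¹⁰ ⇒ [AB₃] = 7.98×10⁻⁴ M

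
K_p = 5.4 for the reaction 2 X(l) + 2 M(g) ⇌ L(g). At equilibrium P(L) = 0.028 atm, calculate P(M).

(X is a pure liquid — omitted from K_p.)
At equilibrium, K_p = P(L) / P(M)² = 5.4.
(0.028) / (P(M))² = 5.4
P(M)² = 0.00519 ⇒ P(M) = 0.072 atm

P(M) = 0.072 atm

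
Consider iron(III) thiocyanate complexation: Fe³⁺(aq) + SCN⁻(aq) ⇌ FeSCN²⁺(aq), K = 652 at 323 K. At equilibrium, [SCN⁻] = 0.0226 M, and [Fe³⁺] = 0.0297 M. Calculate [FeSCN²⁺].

At equilibrium, K = [FeSCN²⁺] / ([Fe³⁺]·[SCN⁻]) = 652.
([FeSCN²⁺]) / ((0.0297)·(0.0226)) = 652
[FeSCN²⁺] = 0.438 M

[FeSCN²⁺] = 0.438 M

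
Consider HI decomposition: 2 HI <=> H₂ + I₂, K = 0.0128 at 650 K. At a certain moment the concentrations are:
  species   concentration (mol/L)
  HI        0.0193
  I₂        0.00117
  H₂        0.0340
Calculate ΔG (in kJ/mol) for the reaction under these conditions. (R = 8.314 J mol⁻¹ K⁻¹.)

Q = [H₂]·[I₂] / [HI]² = (0.0340)·(0.00117) / (0.0193)² = 0.107
ΔG = RT ln(Q/K) = (8.314 J mol⁻¹ K⁻¹)(650 K) × ln(0.107/0.0128)
   = (5.404 kJ/mol)(2.123) = 11.5 kJ/mol
ΔG > 0, so the forward reaction is non-spontaneous (proceeds in reverse).

ΔG = 11.5 kJ/mol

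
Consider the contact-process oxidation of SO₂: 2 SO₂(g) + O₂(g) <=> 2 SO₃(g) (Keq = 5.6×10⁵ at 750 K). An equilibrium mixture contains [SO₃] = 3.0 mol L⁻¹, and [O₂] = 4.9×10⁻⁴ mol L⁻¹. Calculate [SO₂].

At equilibrium, Keq = [SO₃]² / ([SO₂]²·[O₂]) = 5.6×10⁵.
(3.0)² / (([SO₂])²·(4.9×10⁻⁴)) = 5.6×10⁵
[SO₂]² = 0.0328 ⇒ [SO₂] = 0.18 mol L⁻¹

[SO₂] = 0.18 mol L⁻¹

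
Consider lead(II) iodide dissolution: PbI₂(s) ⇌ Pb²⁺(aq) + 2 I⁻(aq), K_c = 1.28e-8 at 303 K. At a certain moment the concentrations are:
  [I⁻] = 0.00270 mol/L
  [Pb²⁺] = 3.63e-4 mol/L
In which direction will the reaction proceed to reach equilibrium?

(PbI₂ is a pure solid — omitted from Q_c.)
Q_c = [Pb²⁺]·[I⁻]² = (3.63e-4)·(0.00270)² = 2.65e-9
Q_c = 2.65e-9 < K_c = 1.28e-8, so the forward reaction proceeds.

forward (toward products)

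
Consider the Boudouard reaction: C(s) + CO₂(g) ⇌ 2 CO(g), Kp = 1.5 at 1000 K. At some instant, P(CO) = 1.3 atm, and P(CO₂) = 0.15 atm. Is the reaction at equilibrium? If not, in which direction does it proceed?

(C is a pure solid — omitted from Qp.)
Qp = P(CO)² / P(CO₂) = (1.3)² / (0.15) = 11
Qp = 11 > Kp = 1.5, so the reverse reaction proceeds.

in the reverse direction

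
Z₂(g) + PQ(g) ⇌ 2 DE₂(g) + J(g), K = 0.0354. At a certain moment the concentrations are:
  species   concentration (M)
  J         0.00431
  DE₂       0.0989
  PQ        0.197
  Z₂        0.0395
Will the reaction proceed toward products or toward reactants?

Q = [DE₂]²·[J] / ([Z₂]·[PQ]) = (0.0989)²·(0.00431) / ((0.0395)·(0.197)) = 0.00542
Q = 0.00542 < K = 0.0354, so the forward reaction proceeds.

in the forward direction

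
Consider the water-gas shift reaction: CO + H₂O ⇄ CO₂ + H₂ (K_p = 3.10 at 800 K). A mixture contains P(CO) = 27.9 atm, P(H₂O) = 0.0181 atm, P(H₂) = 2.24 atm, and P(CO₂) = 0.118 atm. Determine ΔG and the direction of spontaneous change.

ΔG = -11.8 kJ/mol; the forward reaction is spontaneous

Q_p = P(CO₂)·P(H₂) / (P(CO)·P(H₂O)) = (0.118)·(2.24) / ((27.9)·(0.0181)) = 0.523
ΔG = RT ln(Q_p/K_p) = (8.314 J mol⁻¹ K⁻¹)(800 K) × ln(0.523/3.10)
   = (6.651 kJ/mol)(-1.780) = -11.8 kJ/mol
ΔG < 0, so the forward reaction is spontaneous (proceeds forward).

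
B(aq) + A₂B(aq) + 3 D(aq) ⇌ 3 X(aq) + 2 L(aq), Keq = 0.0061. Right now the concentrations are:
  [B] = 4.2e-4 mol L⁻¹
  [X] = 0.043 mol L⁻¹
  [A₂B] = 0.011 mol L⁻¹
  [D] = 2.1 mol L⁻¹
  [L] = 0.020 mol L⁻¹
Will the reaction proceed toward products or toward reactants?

in the forward direction

Q = [X]³·[L]² / ([B]·[A₂B]·[D]³) = (0.043)³·(0.020)² / ((4.2e-4)·(0.011)·(2.1)³) = 7.4e-4
Q = 7.4e-4 < Keq = 0.0061, so the forward reaction proceeds.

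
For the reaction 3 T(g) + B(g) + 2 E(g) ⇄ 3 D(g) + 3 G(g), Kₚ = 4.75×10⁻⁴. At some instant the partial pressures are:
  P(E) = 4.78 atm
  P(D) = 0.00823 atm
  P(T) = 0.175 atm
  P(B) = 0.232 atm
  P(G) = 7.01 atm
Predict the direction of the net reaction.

Qₚ = P(D)³·P(G)³ / (P(T)³·P(B)·P(E)²) = (0.00823)³·(7.01)³ / ((0.175)³·(0.232)·(4.78)²) = 0.00676
Qₚ = 0.00676 > Kₚ = 4.75×10⁻⁴, so the reverse reaction proceeds.

to the left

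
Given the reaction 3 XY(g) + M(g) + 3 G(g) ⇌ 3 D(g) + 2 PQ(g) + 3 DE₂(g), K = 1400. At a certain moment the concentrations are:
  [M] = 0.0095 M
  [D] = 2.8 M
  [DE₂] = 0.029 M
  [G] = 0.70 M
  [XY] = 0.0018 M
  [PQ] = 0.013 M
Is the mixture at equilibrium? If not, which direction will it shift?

Q = [D]³·[PQ]²·[DE₂]³ / ([XY]³·[M]·[G]³) = (2.8)³·(0.013)²·(0.029)³ / ((0.0018)³·(0.0095)·(0.70)³) = 4800
Q = 4800 > K = 1400: net reverse reaction.

no; Q > K, reaction proceeds in reverse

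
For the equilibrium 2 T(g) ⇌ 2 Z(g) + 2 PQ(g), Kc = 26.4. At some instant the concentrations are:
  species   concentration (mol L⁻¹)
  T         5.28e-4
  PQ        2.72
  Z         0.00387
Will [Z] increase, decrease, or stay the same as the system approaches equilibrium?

Qc = [Z]²·[PQ]² / [T]² = (0.00387)²·(2.72)² / (5.28e-4)² = 397
Qc = 397 > Kc = 26.4: net reverse reaction.
Z is a product, so it decreases.

decrease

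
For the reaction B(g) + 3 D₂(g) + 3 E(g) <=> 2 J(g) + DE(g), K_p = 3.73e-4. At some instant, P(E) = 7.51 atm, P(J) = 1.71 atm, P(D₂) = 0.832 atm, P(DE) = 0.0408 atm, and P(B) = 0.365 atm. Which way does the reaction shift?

to the left

Q_p = P(J)²·P(DE) / (P(B)·P(D₂)³·P(E)³) = (1.71)²·(0.0408) / ((0.365)·(0.832)³·(7.51)³) = 0.00134
Q_p = 0.00134 > K_p = 3.73e-4, so the reverse reaction proceeds.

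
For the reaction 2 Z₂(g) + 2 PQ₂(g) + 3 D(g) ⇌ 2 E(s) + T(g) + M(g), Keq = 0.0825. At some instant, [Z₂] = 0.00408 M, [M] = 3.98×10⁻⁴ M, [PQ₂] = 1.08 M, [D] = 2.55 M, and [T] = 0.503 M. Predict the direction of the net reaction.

reverse (toward reactants)

(E is a pure solid — omitted from Q.)
Q = [T]·[M] / ([Z₂]²·[PQ₂]²·[D]³) = (0.503)·(3.98×10⁻⁴) / ((0.00408)²·(1.08)²·(2.55)³) = 0.622
Q = 0.622 > Keq = 0.0825, so the reverse reaction proceeds.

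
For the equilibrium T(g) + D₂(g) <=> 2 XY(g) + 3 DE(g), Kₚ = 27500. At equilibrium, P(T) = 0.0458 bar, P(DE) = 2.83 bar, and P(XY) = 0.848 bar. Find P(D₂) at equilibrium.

At equilibrium, Kₚ = P(XY)²·P(DE)³ / (P(T)·P(D₂)) = 27500.
(0.848)²·(2.83)³ / ((0.0458)·(P(D₂))) = 27500
P(D₂) = 0.0129 bar

P(D₂) = 0.0129 bar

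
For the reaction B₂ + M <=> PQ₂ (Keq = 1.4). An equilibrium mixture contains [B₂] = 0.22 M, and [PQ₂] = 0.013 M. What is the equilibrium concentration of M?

[M] = 0.042 M

At equilibrium, Keq = [PQ₂] / ([B₂]·[M]) = 1.4.
(0.013) / ((0.22)·([M])) = 1.4
[M] = 0.0422 = 0.042 M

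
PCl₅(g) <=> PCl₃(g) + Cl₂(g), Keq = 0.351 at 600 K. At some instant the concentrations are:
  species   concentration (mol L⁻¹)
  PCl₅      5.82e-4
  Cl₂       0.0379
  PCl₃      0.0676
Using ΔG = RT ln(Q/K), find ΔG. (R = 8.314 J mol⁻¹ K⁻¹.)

ΔG = 12.6 kJ/mol

Q = [PCl₃]·[Cl₂] / [PCl₅] = (0.0676)·(0.0379) / (5.82e-4) = 4.40
ΔG = RT ln(Q/Keq) = (8.314 J mol⁻¹ K⁻¹)(600 K) × ln(4.40/0.351)
   = (4.988 kJ/mol)(2.529) = 12.6 kJ/mol
ΔG > 0, so the forward reaction is non-spontaneous (proceeds in reverse).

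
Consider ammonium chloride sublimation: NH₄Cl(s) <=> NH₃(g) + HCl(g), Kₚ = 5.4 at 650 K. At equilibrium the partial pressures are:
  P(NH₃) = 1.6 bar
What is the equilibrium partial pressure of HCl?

(NH₄Cl is a pure solid — omitted from Kₚ.)
At equilibrium, Kₚ = P(NH₃)·P(HCl) = 5.4.
(1.6)·(P(HCl)) = 5.4
P(HCl) = 3.38 = 3.4 bar

P(HCl) = 3.4 bar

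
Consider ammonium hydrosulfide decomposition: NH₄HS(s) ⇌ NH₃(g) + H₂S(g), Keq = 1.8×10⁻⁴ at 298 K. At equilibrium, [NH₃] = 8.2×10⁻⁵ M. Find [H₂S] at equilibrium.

(NH₄HS is a pure solid — omitted from Keq.)
At equilibrium, Keq = [NH₃]·[H₂S] = 1.8×10⁻⁴.
(8.2×10⁻⁵)·([H₂S]) = 1.8×10⁻⁴
[H₂S] = 2.20 = 2.2 M

[H₂S] = 2.2 M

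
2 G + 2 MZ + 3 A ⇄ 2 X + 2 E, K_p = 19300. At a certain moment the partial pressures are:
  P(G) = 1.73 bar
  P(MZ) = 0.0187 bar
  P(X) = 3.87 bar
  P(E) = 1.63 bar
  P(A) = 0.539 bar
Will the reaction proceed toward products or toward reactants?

reverse (toward reactants)

Q_p = P(X)²·P(E)² / (P(G)²·P(MZ)²·P(A)³) = (3.87)²·(1.63)² / ((1.73)²·(0.0187)²·(0.539)³) = 2.43×10⁵
Q_p = 2.43×10⁵ > K_p = 19300, so the reverse reaction proceeds.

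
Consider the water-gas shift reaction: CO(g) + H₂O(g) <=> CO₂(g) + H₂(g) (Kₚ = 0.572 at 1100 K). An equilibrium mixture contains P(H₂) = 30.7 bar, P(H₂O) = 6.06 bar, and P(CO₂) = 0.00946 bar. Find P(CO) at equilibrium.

At equilibrium, Kₚ = P(CO₂)·P(H₂) / (P(CO)·P(H₂O)) = 0.572.
(0.00946)·(30.7) / ((P(CO))·(6.06)) = 0.572
P(CO) = 0.0838 bar

P(CO) = 0.0838 bar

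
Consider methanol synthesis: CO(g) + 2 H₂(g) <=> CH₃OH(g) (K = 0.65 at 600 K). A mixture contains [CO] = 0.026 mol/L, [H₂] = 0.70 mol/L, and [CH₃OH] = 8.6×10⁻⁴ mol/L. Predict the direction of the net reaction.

in the forward direction

Q = [CH₃OH] / ([CO]·[H₂]²) = (8.6×10⁻⁴) / ((0.026)·(0.70)²) = 0.068
Q = 0.068 < K = 0.65, so the forward reaction proceeds.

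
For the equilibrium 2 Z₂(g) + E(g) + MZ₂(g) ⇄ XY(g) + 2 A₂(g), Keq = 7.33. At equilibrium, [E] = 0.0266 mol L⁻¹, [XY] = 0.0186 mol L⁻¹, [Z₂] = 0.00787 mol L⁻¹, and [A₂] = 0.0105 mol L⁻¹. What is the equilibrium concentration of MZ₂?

[MZ₂] = 0.170 mol L⁻¹

At equilibrium, Keq = [XY]·[A₂]² / ([Z₂]²·[E]·[MZ₂]) = 7.33.
(0.0186)·(0.0105)² / ((0.00787)²·(0.0266)·([MZ₂])) = 7.33
[MZ₂] = 0.170 mol L⁻¹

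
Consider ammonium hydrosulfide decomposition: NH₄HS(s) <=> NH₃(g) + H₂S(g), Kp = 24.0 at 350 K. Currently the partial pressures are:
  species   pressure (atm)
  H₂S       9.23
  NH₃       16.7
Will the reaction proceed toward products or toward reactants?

to the left

(NH₄HS is a pure solid — omitted from Qp.)
Qp = P(NH₃)·P(H₂S) = (16.7)·(9.23) = 154
Qp = 154 > Kp = 24.0, so the reverse reaction proceeds.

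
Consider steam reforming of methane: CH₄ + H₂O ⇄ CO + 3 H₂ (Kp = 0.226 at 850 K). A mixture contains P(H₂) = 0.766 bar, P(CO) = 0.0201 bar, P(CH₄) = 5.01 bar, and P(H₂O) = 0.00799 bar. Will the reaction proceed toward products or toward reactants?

Qp = P(CO)·P(H₂)³ / (P(CH₄)·P(H₂O)) = (0.0201)·(0.766)³ / ((5.01)·(0.00799)) = 0.226
Qp = 0.226 = Kp, so the system is already at equilibrium.

neither direction; the system is at equilibrium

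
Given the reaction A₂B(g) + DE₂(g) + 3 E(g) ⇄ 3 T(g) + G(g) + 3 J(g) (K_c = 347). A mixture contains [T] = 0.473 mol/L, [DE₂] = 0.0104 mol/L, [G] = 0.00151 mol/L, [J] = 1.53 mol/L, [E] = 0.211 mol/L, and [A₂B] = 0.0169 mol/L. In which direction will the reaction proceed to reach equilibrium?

at equilibrium

Q_c = [T]³·[G]·[J]³ / ([A₂B]·[DE₂]·[E]³) = (0.473)³·(0.00151)·(1.53)³ / ((0.0169)·(0.0104)·(0.211)³) = 347
Q_c = 347 = K_c, so the system is already at equilibrium.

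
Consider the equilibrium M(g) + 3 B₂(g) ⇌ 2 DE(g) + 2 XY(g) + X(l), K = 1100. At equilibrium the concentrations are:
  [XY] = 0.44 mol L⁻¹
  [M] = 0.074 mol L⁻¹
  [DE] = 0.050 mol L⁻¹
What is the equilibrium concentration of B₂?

[B₂] = 0.018 mol L⁻¹

(X is a pure liquid — omitted from K.)
At equilibrium, K = [DE]²·[XY]² / ([M]·[B₂]³) = 1100.
(0.050)²·(0.44)² / ((0.074)·([B₂])³) = 1100
[B₂]³ = 5.95×10⁻⁶ ⇒ [B₂] = 0.018 mol L⁻¹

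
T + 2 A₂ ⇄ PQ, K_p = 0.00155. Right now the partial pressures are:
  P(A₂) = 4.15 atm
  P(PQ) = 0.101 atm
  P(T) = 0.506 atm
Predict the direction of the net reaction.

Q_p = P(PQ) / (P(T)·P(A₂)²) = (0.101) / ((0.506)·(4.15)²) = 0.0116
Q_p = 0.0116 > K_p = 0.00155, so the reverse reaction proceeds.

reverse (toward reactants)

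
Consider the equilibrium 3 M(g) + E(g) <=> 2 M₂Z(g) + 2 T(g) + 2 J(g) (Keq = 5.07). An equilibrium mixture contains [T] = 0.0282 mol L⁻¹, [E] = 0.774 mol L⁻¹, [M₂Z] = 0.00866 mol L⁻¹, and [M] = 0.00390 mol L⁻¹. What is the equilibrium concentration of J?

At equilibrium, Keq = [M₂Z]²·[T]²·[J]² / ([M]³·[E]) = 5.07.
(0.00866)²·(0.0282)²·([J])² / ((0.00390)³·(0.774)) = 5.07
[J]² = 3.90 ⇒ [J] = 1.98 mol L⁻¹

[J] = 1.98 mol L⁻¹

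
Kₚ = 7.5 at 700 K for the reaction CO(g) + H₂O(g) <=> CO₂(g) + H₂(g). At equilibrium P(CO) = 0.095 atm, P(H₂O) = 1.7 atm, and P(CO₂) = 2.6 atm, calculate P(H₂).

At equilibrium, Kₚ = P(CO₂)·P(H₂) / (P(CO)·P(H₂O)) = 7.5.
(2.6)·(P(H₂)) / ((0.095)·(1.7)) = 7.5
P(H₂) = 0.466 = 0.47 atm

P(H₂) = 0.47 atm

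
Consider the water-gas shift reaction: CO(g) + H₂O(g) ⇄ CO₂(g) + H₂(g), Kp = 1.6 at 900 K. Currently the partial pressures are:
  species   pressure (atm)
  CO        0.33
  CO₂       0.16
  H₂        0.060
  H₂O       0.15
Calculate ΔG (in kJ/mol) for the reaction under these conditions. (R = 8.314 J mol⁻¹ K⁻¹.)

Qp = P(CO₂)·P(H₂) / (P(CO)·P(H₂O)) = (0.16)·(0.060) / ((0.33)·(0.15)) = 0.194
ΔG = RT ln(Qp/Kp) = (8.314 J mol⁻¹ K⁻¹)(900 K) × ln(0.194/1.6)
   = (7.483 kJ/mol)(-2.110) = -15.8 kJ/mol
ΔG < 0, so the forward reaction is spontaneous (proceeds forward).

ΔG = -15.8 kJ/mol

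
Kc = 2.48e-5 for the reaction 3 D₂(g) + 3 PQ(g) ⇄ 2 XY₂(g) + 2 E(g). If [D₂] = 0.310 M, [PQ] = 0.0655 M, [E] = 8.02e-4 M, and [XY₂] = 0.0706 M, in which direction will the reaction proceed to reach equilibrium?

Qc = [XY₂]²·[E]² / ([D₂]³·[PQ]³) = (0.0706)²·(8.02e-4)² / ((0.310)³·(0.0655)³) = 3.83e-4
Qc = 3.83e-4 > Kc = 2.48e-5, so the reverse reaction proceeds.

toward reactants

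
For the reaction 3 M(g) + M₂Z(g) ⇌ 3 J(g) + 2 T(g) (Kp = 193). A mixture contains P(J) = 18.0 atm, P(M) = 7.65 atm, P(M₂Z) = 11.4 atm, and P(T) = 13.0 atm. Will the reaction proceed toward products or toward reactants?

Qp = P(J)³·P(T)² / (P(M)³·P(M₂Z)) = (18.0)³·(13.0)² / ((7.65)³·(11.4)) = 193
Qp = 193 = Kp, so the system is already at equilibrium.

at equilibrium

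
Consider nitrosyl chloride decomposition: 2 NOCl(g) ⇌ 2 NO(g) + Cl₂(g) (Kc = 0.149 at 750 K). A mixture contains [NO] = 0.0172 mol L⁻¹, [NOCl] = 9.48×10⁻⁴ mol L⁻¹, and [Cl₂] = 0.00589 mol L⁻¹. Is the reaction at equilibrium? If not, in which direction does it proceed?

Qc = [NO]²·[Cl₂] / [NOCl]² = (0.0172)²·(0.00589) / (9.48×10⁻⁴)² = 1.94
Qc = 1.94 > Kc = 0.149, so the reverse reaction proceeds.

to the left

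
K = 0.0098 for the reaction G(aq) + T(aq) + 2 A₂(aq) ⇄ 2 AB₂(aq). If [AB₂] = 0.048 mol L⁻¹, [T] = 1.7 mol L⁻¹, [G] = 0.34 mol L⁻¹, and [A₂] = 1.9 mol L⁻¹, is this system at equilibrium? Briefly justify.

no; Q < K, reaction proceeds forward

Q = [AB₂]² / ([G]·[T]·[A₂]²) = (0.048)² / ((0.34)·(1.7)·(1.9)²) = 0.0011
Q = 0.0011 < K = 0.0098: net forward reaction.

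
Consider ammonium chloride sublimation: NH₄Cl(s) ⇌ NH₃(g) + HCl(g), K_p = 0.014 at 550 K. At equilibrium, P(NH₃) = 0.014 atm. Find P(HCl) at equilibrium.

P(HCl) = 1.0 atm

(NH₄Cl is a pure solid — omitted from K_p.)
At equilibrium, K_p = P(NH₃)·P(HCl) = 0.014.
(0.014)·(P(HCl)) = 0.014
P(HCl) = 1.00 = 1.0 atm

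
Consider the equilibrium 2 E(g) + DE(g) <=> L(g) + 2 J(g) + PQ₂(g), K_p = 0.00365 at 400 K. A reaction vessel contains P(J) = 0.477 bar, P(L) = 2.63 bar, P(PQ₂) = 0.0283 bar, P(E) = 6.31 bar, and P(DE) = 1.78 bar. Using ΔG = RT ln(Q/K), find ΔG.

Q_p = P(L)·P(J)²·P(PQ₂) / (P(E)²·P(DE)) = (2.63)·(0.477)²·(0.0283) / ((6.31)²·(1.78)) = 2.39×10⁻⁴
ΔG = RT ln(Q_p/K_p) = (8.314 J mol⁻¹ K⁻¹)(400 K) × ln(2.39×10⁻⁴/0.00365)
   = (3.326 kJ/mol)(-2.726) = -9.07 kJ/mol
ΔG < 0, so the forward reaction is spontaneous (proceeds forward).

ΔG = -9.07 kJ/mol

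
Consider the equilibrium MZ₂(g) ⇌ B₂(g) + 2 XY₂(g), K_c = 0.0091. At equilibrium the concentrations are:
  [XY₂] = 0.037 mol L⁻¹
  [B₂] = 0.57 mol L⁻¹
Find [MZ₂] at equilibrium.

At equilibrium, K_c = [B₂]·[XY₂]² / [MZ₂] = 0.0091.
(0.57)·(0.037)² / ([MZ₂]) = 0.0091
[MZ₂] = 0.0858 = 0.086 mol L⁻¹

[MZ₂] = 0.086 mol L⁻¹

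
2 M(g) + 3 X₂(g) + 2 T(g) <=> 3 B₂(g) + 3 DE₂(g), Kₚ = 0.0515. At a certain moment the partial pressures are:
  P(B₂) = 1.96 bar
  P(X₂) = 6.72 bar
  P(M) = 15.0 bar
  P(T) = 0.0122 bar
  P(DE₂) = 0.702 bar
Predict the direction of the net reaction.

in the reverse direction

Qₚ = P(B₂)³·P(DE₂)³ / (P(M)²·P(X₂)³·P(T)²) = (1.96)³·(0.702)³ / ((15.0)²·(6.72)³·(0.0122)²) = 0.256
Qₚ = 0.256 > Kₚ = 0.0515, so the reverse reaction proceeds.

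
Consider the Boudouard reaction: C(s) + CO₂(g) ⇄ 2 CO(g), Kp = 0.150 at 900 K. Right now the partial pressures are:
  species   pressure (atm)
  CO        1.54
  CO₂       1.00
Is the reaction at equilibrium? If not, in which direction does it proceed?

(C is a pure solid — omitted from Qp.)
Qp = P(CO)² / P(CO₂) = (1.54)² / (1.00) = 2.37
Qp = 2.37 > Kp = 0.150, so the reverse reaction proceeds.

to the left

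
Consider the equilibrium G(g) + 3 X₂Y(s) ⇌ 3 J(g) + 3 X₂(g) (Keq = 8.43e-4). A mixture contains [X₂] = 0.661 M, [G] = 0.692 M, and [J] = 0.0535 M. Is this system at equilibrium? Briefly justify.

no; Q < K, reaction proceeds forward

(X₂Y is a pure solid — omitted from Q.)
Q = [J]³·[X₂]³ / [G] = (0.0535)³·(0.661)³ / (0.692) = 6.39e-5
Q = 6.39e-5 < Keq = 8.43e-4: net forward reaction.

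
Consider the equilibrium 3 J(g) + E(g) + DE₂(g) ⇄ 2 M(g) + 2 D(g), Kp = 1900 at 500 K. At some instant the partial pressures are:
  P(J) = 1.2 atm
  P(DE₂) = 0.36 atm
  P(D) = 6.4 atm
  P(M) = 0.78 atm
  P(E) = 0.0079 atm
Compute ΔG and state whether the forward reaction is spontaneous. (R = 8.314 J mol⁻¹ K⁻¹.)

Qp = P(M)²·P(D)² / (P(J)³·P(E)·P(DE₂)) = (0.78)²·(6.4)² / ((1.2)³·(0.0079)·(0.36)) = 5070
ΔG = RT ln(Qp/Kp) = (8.314 J mol⁻¹ K⁻¹)(500 K) × ln(5070/1900)
   = (4.157 kJ/mol)(0.9815) = 4.08 kJ/mol
ΔG > 0, so the forward reaction is non-spontaneous (proceeds in reverse).

ΔG = 4.08 kJ/mol; the forward reaction is non-spontaneous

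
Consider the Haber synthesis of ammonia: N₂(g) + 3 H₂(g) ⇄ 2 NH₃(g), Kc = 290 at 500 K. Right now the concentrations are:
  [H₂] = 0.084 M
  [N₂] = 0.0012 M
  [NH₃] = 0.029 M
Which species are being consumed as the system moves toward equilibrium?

NH₃ (products)

Qc = [NH₃]² / ([N₂]·[H₂]³) = (0.029)² / ((0.0012)·(0.084)³) = 1200
Qc = 1200 > Kc = 290: net reverse reaction.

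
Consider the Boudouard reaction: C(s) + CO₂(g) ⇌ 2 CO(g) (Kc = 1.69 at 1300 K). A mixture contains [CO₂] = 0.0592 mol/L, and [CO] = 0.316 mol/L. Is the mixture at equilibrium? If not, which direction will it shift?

(C is a pure solid — omitted from Qc.)
Qc = [CO]² / [CO₂] = (0.316)² / (0.0592) = 1.69
Qc = 1.69 = Kc; the system is at equilibrium.

yes, at equilibrium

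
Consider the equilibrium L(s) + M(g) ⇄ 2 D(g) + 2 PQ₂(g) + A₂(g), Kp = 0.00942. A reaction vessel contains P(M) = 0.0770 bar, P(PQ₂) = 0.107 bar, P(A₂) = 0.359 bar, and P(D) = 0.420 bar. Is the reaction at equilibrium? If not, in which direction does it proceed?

at equilibrium

(L is a pure solid — omitted from Qp.)
Qp = P(D)²·P(PQ₂)²·P(A₂) / P(M) = (0.420)²·(0.107)²·(0.359) / (0.0770) = 0.00942
Qp = 0.00942 = Kp, so the system is already at equilibrium.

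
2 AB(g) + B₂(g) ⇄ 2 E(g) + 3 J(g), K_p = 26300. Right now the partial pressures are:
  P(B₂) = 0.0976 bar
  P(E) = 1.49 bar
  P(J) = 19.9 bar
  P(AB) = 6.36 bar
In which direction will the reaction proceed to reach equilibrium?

forward (toward products)

Q_p = P(E)²·P(J)³ / (P(AB)²·P(B₂)) = (1.49)²·(19.9)³ / ((6.36)²·(0.0976)) = 4430
Q_p = 4430 < K_p = 26300, so the forward reaction proceeds.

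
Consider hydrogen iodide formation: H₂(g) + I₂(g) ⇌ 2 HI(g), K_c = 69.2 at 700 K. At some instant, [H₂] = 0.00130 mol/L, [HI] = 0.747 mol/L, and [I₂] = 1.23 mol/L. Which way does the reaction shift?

reverse (toward reactants)

Q_c = [HI]² / ([H₂]·[I₂]) = (0.747)² / ((0.00130)·(1.23)) = 349
Q_c = 349 > K_c = 69.2, so the reverse reaction proceeds.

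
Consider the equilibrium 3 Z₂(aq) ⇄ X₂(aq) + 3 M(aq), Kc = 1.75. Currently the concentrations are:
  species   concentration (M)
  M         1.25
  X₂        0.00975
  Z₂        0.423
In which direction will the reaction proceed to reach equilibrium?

to the right

Qc = [X₂]·[M]³ / [Z₂]³ = (0.00975)·(1.25)³ / (0.423)³ = 0.252
Qc = 0.252 < Kc = 1.75, so the forward reaction proceeds.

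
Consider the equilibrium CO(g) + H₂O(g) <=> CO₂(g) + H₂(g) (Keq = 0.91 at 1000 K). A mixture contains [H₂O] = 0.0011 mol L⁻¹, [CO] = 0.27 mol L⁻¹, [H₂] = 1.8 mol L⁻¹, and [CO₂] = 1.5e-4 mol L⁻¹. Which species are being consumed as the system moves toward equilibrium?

Q = [CO₂]·[H₂] / ([CO]·[H₂O]) = (1.5e-4)·(1.8) / ((0.27)·(0.0011)) = 0.91
Q = 0.91 = Keq; the system is at equilibrium.

none (at equilibrium)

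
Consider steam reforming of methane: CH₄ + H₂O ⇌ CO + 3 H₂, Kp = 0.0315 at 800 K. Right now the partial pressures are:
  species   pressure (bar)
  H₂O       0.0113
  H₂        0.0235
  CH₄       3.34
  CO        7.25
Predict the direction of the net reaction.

in the forward direction

Qp = P(CO)·P(H₂)³ / (P(CH₄)·P(H₂O)) = (7.25)·(0.0235)³ / ((3.34)·(0.0113)) = 0.00249
Qp = 0.00249 < Kp = 0.0315, so the forward reaction proceeds.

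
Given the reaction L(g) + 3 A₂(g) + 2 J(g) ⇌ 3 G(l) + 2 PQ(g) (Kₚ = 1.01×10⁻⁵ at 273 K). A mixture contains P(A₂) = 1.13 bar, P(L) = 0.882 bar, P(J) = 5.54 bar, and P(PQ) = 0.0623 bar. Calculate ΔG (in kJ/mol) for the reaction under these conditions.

ΔG = 5.19 kJ/mol

(G is a pure liquid — omitted from Qₚ.)
Qₚ = P(PQ)² / (P(L)·P(A₂)³·P(J)²) = (0.0623)² / ((0.882)·(1.13)³·(5.54)²) = 9.94×10⁻⁵
ΔG = RT ln(Qₚ/Kₚ) = (8.314 J mol⁻¹ K⁻¹)(273 K) × ln(9.94×10⁻⁵/1.01×10⁻⁵)
   = (2.270 kJ/mol)(2.287) = 5.19 kJ/mol
ΔG > 0, so the forward reaction is non-spontaneous (proceeds in reverse).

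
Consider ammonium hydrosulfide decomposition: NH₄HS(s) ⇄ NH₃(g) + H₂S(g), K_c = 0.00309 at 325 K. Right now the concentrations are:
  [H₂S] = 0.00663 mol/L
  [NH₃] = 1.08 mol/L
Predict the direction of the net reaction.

(NH₄HS is a pure solid — omitted from Q_c.)
Q_c = [NH₃]·[H₂S] = (1.08)·(0.00663) = 0.00716
Q_c = 0.00716 > K_c = 0.00309, so the reverse reaction proceeds.

toward reactants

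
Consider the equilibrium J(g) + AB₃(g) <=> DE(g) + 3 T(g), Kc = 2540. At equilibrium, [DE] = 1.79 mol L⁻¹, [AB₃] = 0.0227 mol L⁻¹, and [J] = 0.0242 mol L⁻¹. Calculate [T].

[T] = 0.920 mol L⁻¹

At equilibrium, Kc = [DE]·[T]³ / ([J]·[AB₃]) = 2540.
(1.79)·([T])³ / ((0.0242)·(0.0227)) = 2540
[T]³ = 0.780 ⇒ [T] = 0.920 mol L⁻¹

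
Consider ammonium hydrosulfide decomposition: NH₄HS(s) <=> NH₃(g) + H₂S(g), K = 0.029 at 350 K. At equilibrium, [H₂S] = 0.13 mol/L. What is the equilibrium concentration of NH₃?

(NH₄HS is a pure solid — omitted from K.)
At equilibrium, K = [NH₃]·[H₂S] = 0.029.
([NH₃])·(0.13) = 0.029
[NH₃] = 0.223 = 0.22 mol/L

[NH₃] = 0.22 mol/L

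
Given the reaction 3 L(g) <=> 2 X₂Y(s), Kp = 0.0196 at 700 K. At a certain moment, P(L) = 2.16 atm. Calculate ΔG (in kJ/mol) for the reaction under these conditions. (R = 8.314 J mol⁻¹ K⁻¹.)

ΔG = 9.44 kJ/mol

(X₂Y is a pure solid — omitted from Qp.)
Qp = 1 / P(L)³ = 1 / (2.16)³ = 0.0992
ΔG = RT ln(Qp/Kp) = (8.314 J mol⁻¹ K⁻¹)(700 K) × ln(0.0992/0.0196)
   = (5.820 kJ/mol)(1.622) = 9.44 kJ/mol
ΔG > 0, so the forward reaction is non-spontaneous (proceeds in reverse).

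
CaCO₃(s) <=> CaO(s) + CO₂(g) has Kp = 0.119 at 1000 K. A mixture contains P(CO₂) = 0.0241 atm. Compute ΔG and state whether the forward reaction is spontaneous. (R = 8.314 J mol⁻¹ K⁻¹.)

ΔG = -13.3 kJ/mol; the forward reaction is spontaneous

(CaCO₃, CaO are pure solids — omitted from Qp.)
Qp = P(CO₂) = 0.0241
ΔG = RT ln(Qp/Kp) = (8.314 J mol⁻¹ K⁻¹)(1000 K) × ln(0.0241/0.119)
   = (8.314 kJ/mol)(-1.597) = -13.3 kJ/mol
ΔG < 0, so the forward reaction is spontaneous (proceeds forward).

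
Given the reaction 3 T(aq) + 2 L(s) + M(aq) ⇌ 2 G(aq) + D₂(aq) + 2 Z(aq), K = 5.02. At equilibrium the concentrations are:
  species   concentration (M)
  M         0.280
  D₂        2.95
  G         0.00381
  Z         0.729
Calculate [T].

(L is a pure solid — omitted from K.)
At equilibrium, K = [G]²·[D₂]·[Z]² / ([T]³·[M]) = 5.02.
(0.00381)²·(2.95)·(0.729)² / (([T])³·(0.280)) = 5.02
[T]³ = 1.62×10⁻⁵ ⇒ [T] = 0.0253 M

[T] = 0.0253 M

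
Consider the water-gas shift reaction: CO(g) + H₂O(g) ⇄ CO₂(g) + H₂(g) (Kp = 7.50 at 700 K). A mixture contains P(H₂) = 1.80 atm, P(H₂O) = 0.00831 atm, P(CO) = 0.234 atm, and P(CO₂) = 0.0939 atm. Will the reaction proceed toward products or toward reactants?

Qp = P(CO₂)·P(H₂) / (P(CO)·P(H₂O)) = (0.0939)·(1.80) / ((0.234)·(0.00831)) = 86.9
Qp = 86.9 > Kp = 7.50, so the reverse reaction proceeds.

to the left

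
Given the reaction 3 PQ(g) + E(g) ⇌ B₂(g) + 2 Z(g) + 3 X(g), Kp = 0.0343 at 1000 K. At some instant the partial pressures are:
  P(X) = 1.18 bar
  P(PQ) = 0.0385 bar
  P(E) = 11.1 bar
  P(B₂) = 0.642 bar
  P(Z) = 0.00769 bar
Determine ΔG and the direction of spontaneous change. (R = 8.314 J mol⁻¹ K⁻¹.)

Qp = P(B₂)·P(Z)²·P(X)³ / (P(PQ)³·P(E)) = (0.642)·(0.00769)²·(1.18)³ / ((0.0385)³·(11.1)) = 0.0985
ΔG = RT ln(Qp/Kp) = (8.314 J mol⁻¹ K⁻¹)(1000 K) × ln(0.0985/0.0343)
   = (8.314 kJ/mol)(1.055) = 8.77 kJ/mol
ΔG > 0, so the forward reaction is non-spontaneous (proceeds in reverse).

ΔG = 8.77 kJ/mol; the forward reaction is non-spontaneous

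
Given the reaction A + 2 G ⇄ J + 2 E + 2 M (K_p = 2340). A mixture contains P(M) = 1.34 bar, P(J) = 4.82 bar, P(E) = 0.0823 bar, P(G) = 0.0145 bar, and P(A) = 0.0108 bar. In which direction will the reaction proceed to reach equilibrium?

in the reverse direction

Q_p = P(J)·P(E)²·P(M)² / (P(A)·P(G)²) = (4.82)·(0.0823)²·(1.34)² / ((0.0108)·(0.0145)²) = 25800
Q_p = 25800 > K_p = 2340, so the reverse reaction proceeds.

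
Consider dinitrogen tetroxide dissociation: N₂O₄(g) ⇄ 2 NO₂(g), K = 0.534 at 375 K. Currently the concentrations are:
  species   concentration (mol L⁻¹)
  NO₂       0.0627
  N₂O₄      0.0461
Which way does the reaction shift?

forward (toward products)

Q = [NO₂]² / [N₂O₄] = (0.0627)² / (0.0461) = 0.0853
Q = 0.0853 < K = 0.534, so the forward reaction proceeds.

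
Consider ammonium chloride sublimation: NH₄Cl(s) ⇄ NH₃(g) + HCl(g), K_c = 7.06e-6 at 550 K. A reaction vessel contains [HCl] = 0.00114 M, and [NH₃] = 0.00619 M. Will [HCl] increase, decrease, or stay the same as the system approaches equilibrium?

stay the same

(NH₄Cl is a pure solid — omitted from Q_c.)
Q_c = [NH₃]·[HCl] = (0.00619)·(0.00114) = 7.06e-6
Q_c = 7.06e-6 = K_c; the system is at equilibrium.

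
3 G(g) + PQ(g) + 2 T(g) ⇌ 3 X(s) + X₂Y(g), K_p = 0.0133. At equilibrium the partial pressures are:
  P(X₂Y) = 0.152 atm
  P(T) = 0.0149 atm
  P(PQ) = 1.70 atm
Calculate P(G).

(X is a pure solid — omitted from K_p.)
At equilibrium, K_p = P(X₂Y) / (P(G)³·P(PQ)·P(T)²) = 0.0133.
(0.152) / ((P(G))³·(1.70)·(0.0149)²) = 0.0133
P(G)³ = 30300 ⇒ P(G) = 31.2 atm

P(G) = 31.2 atm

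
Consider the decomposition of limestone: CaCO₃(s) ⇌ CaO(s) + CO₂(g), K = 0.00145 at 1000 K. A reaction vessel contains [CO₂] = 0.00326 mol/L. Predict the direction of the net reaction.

in the reverse direction

(CaCO₃, CaO are pure solids — omitted from Q.)
Q = [CO₂] = 0.00326
Q = 0.00326 > K = 0.00145, so the reverse reaction proceeds.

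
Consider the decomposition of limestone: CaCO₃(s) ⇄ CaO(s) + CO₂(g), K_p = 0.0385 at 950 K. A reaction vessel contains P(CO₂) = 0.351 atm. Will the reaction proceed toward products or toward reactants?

toward reactants

(CaCO₃, CaO are pure solids — omitted from Q_p.)
Q_p = P(CO₂) = 0.351
Q_p = 0.351 > K_p = 0.0385, so the reverse reaction proceeds.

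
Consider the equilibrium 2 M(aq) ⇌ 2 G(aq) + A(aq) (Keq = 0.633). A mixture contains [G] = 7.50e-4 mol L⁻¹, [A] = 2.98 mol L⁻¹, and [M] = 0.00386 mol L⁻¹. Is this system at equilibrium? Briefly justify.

Q = [G]²·[A] / [M]² = (7.50e-4)²·(2.98) / (0.00386)² = 0.113
Q = 0.113 < Keq = 0.633: net forward reaction.

no; Q < K, reaction proceeds forward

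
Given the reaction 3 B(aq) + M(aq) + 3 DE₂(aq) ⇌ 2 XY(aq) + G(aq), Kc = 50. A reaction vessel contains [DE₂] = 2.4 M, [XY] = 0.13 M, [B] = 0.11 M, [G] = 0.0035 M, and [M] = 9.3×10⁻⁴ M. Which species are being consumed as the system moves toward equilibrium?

Qc = [XY]²·[G] / ([B]³·[M]·[DE₂]³) = (0.13)²·(0.0035) / ((0.11)³·(9.3×10⁻⁴)·(2.4)³) = 3.5
Qc = 3.5 < Kc = 50: net forward reaction.

B, M, DE₂ (reactants)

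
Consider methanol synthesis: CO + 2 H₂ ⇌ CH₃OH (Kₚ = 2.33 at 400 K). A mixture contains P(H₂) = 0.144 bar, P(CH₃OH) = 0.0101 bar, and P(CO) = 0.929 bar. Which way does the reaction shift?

Qₚ = P(CH₃OH) / (P(CO)·P(H₂)²) = (0.0101) / ((0.929)·(0.144)²) = 0.524
Qₚ = 0.524 < Kₚ = 2.33, so the forward reaction proceeds.

to the right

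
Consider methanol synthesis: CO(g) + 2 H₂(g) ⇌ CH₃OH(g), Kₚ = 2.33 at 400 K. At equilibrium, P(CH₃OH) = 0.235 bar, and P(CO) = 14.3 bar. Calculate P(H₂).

At equilibrium, Kₚ = P(CH₃OH) / (P(CO)·P(H₂)²) = 2.33.
(0.235) / ((14.3)·(P(H₂))²) = 2.33
P(H₂)² = 0.00705 ⇒ P(H₂) = 0.0840 bar

P(H₂) = 0.0840 bar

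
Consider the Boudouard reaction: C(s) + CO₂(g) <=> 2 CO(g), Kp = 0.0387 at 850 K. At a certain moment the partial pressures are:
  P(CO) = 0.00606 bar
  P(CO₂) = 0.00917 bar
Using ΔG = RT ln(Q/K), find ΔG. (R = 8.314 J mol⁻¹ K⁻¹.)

ΔG = -16.0 kJ/mol

(C is a pure solid — omitted from Qp.)
Qp = P(CO)² / P(CO₂) = (0.00606)² / (0.00917) = 0.00400
ΔG = RT ln(Qp/Kp) = (8.314 J mol⁻¹ K⁻¹)(850 K) × ln(0.00400/0.0387)
   = (7.067 kJ/mol)(-2.270) = -16.0 kJ/mol
ΔG < 0, so the forward reaction is spontaneous (proceeds forward).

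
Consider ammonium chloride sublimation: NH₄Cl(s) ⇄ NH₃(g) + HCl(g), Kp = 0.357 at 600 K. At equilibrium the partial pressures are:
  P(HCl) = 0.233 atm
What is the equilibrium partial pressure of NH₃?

P(NH₃) = 1.53 atm

(NH₄Cl is a pure solid — omitted from Kp.)
At equilibrium, Kp = P(NH₃)·P(HCl) = 0.357.
(P(NH₃))·(0.233) = 0.357
P(NH₃) = 1.53 atm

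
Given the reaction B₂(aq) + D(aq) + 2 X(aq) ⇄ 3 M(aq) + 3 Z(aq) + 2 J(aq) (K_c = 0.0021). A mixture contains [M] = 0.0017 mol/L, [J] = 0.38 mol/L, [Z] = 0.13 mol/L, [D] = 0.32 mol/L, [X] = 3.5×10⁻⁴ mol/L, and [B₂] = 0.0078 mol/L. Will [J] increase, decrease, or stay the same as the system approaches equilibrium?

Q_c = [M]³·[Z]³·[J]² / ([B₂]·[D]·[X]²) = (0.0017)³·(0.13)³·(0.38)² / ((0.0078)·(0.32)·(3.5×10⁻⁴)²) = 0.0051
Q_c = 0.0051 > K_c = 0.0021: net reverse reaction.
J is a product, so it decreases.

decrease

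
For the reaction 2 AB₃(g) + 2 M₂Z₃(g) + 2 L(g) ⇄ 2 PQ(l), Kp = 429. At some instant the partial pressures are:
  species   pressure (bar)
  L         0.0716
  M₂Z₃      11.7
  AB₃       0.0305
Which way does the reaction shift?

(PQ is a pure liquid — omitted from Qp.)
Qp = 1 / (P(AB₃)²·P(M₂Z₃)²·P(L)²) = 1 / ((0.0305)²·(11.7)²·(0.0716)²) = 1530
Qp = 1530 > Kp = 429, so the reverse reaction proceeds.

to the left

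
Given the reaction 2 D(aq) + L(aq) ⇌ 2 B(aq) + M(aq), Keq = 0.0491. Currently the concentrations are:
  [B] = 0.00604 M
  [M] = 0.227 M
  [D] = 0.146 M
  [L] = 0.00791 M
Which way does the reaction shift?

at equilibrium

Q = [B]²·[M] / ([D]²·[L]) = (0.00604)²·(0.227) / ((0.146)²·(0.00791)) = 0.0491
Q = 0.0491 = Keq, so the system is already at equilibrium.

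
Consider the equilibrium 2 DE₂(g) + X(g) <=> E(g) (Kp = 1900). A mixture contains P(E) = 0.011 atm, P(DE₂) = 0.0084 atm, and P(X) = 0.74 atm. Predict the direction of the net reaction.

Qp = P(E) / (P(DE₂)²·P(X)) = (0.011) / ((0.0084)²·(0.74)) = 210
Qp = 210 < Kp = 1900, so the forward reaction proceeds.

forward (toward products)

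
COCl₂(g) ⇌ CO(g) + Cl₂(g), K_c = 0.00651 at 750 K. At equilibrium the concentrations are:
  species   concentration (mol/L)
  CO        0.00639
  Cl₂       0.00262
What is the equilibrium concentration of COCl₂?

[COCl₂] = 0.00257 mol/L

At equilibrium, K_c = [CO]·[Cl₂] / [COCl₂] = 0.00651.
(0.00639)·(0.00262) / ([COCl₂]) = 0.00651
[COCl₂] = 0.00257 mol/L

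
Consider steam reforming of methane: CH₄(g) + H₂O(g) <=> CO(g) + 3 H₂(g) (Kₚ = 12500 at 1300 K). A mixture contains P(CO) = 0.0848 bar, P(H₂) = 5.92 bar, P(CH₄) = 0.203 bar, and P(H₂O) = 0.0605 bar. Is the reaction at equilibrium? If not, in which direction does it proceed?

forward (toward products)

Qₚ = P(CO)·P(H₂)³ / (P(CH₄)·P(H₂O)) = (0.0848)·(5.92)³ / ((0.203)·(0.0605)) = 1430
Qₚ = 1430 < Kₚ = 12500, so the forward reaction proceeds.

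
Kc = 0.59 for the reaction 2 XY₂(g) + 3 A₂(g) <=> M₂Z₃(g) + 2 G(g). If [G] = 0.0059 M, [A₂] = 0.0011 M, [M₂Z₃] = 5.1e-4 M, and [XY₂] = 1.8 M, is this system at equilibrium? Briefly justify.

no; Q > K, reaction proceeds in reverse

Qc = [M₂Z₃]·[G]² / ([XY₂]²·[A₂]³) = (5.1e-4)·(0.0059)² / ((1.8)²·(0.0011)³) = 4.1
Qc = 4.1 > Kc = 0.59: net reverse reaction.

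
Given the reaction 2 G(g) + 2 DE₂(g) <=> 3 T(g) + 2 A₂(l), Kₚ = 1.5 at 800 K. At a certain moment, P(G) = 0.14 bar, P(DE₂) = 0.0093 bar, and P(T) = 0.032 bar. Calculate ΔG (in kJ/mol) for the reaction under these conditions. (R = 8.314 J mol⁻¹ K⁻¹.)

ΔG = 17.0 kJ/mol

(A₂ is a pure liquid — omitted from Qₚ.)
Qₚ = P(T)³ / (P(G)²·P(DE₂)²) = (0.032)³ / ((0.14)²·(0.0093)²) = 19.3
ΔG = RT ln(Qₚ/Kₚ) = (8.314 J mol⁻¹ K⁻¹)(800 K) × ln(19.3/1.5)
   = (6.651 kJ/mol)(2.555) = 17.0 kJ/mol
ΔG > 0, so the forward reaction is non-spontaneous (proceeds in reverse).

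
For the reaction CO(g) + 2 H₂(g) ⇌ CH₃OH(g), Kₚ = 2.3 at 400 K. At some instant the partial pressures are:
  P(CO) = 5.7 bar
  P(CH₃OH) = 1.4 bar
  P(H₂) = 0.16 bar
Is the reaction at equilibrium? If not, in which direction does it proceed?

Qₚ = P(CH₃OH) / (P(CO)·P(H₂)²) = (1.4) / ((5.7)·(0.16)²) = 9.6
Qₚ = 9.6 > Kₚ = 2.3, so the reverse reaction proceeds.

to the left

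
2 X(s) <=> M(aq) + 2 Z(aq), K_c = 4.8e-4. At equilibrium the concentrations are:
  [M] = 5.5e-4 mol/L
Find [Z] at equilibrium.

[Z] = 0.93 mol/L

(X is a pure solid — omitted from K_c.)
At equilibrium, K_c = [M]·[Z]² = 4.8e-4.
(5.5e-4)·([Z])² = 4.8e-4
[Z]² = 0.873 ⇒ [Z] = 0.93 mol/L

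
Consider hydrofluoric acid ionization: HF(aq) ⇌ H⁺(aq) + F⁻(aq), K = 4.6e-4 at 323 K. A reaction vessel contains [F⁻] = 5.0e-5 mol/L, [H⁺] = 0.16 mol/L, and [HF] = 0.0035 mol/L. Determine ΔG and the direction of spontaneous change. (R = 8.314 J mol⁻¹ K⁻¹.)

ΔG = 4.31 kJ/mol; the forward reaction is non-spontaneous

Q = [H⁺]·[F⁻] / [HF] = (0.16)·(5.0e-5) / (0.0035) = 0.00229
ΔG = RT ln(Q/K) = (8.314 J mol⁻¹ K⁻¹)(323 K) × ln(0.00229/4.6e-4)
   = (2.685 kJ/mol)(1.605) = 4.31 kJ/mol
ΔG > 0, so the forward reaction is non-spontaneous (proceeds in reverse).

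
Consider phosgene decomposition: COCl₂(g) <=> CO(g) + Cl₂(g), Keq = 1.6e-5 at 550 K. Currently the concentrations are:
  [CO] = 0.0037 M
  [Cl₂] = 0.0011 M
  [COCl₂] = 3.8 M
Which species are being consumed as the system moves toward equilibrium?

Q = [CO]·[Cl₂] / [COCl₂] = (0.0037)·(0.0011) / (3.8) = 1.1e-6
Q = 1.1e-6 < Keq = 1.6e-5: net forward reaction.

COCl₂ (reactants)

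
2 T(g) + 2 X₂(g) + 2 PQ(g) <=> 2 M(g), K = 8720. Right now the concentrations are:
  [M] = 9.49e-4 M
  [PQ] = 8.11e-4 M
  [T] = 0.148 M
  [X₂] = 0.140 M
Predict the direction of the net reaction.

Q = [M]² / ([T]²·[X₂]²·[PQ]²) = (9.49e-4)² / ((0.148)²·(0.140)²·(8.11e-4)²) = 3190
Q = 3190 < K = 8720, so the forward reaction proceeds.

forward (toward products)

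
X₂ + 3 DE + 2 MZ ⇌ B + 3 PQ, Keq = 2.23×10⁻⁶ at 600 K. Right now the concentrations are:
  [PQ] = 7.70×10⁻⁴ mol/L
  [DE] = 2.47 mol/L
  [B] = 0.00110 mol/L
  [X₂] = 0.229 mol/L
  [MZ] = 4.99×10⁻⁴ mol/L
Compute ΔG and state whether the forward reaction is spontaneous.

ΔG = -6.68 kJ/mol; the forward reaction is spontaneous

Q = [B]·[PQ]³ / ([X₂]·[DE]³·[MZ]²) = (0.00110)·(7.70×10⁻⁴)³ / ((0.229)·(2.47)³·(4.99×10⁻⁴)²) = 5.84×10⁻⁷
ΔG = RT ln(Q/Keq) = (8.314 J mol⁻¹ K⁻¹)(600 K) × ln(5.84×10⁻⁷/2.23×10⁻⁶)
   = (4.988 kJ/mol)(-1.340) = -6.68 kJ/mol
ΔG < 0, so the forward reaction is spontaneous (proceeds forward).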